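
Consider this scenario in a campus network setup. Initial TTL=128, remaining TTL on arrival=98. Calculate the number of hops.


Given: initial TTL = 128, received TTL = 98
Hops = initial TTL - received TTL
Hops = 128 - 98 = 30

30


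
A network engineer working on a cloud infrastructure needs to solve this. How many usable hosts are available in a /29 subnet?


Given: subnet mask /29
Host bits = 32 - 29 = 3
Total addresses = 2^3 = 8
Usable hosts = 8 - 2 (network + broadcast) = 6

6


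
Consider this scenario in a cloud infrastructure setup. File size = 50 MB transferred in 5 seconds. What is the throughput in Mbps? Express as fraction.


Given: file = 50 MB, time = 5 s
File in Mb = 50 * 8 = 400 Mb
Throughput = 400 / 5 Mbps
Throughput = 80 Mbps

80


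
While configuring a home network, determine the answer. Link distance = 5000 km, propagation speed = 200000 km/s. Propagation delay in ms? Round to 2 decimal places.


Given: distance = 5000 km, speed = 200000 km/s
Delay = distance / speed = 5000 / 200000 seconds
Delay in ms = 5000 * 1000 / 200000
Delay = 25.0000 ms
Rounded to 2 dp = 25.00 ms

25.00


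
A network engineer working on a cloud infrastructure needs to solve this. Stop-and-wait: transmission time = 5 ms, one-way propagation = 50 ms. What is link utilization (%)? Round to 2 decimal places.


Given: Ttrans = 5 ms, Tprop = 50 ms
RTT = 2 * Tprop = 2 * 50 = 100 ms
U = Ttrans / (Ttrans + RTT)
U = 5 / (5 + 100)
U = 5 / 105 = 0.047619
U% = 4.76%

4.76


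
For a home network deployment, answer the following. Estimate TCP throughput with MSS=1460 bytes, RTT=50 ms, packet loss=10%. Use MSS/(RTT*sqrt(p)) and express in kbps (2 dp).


Given: MSS = 1460 bytes, RTT = 50 ms, loss = 10%
RTT in seconds = 50 / 1000 = 0.05
Loss rate = 10% = 0.1
sqrt(loss) = sqrt(0.1) = 0.316227766017
Throughput (bytes/s) = 1460 / (0.05 * 0.316227766017) = 92338.5077
Throughput (kbps) = 92338.5077 * 8 / 1000 = 738.708061 -> 738.71 kbps (2 dp)

738.71


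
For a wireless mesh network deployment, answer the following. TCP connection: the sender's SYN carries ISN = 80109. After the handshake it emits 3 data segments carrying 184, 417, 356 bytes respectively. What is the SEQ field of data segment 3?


The SYN occupies sequence number ISN = 80109, so the first data byte is ISN + 1 = 80110.
SEQ of data segment i = (ISN + 1) + sum of payload sizes of segments 1..i-1.
Segment 1: SEQ = 80110, payload = 184 bytes
Segment 2: SEQ = 80294, payload = 417 bytes
Segment 3: SEQ = 80711, payload = 356 bytes
SEQ of segment 3 = 80110 + 184 + 417 = 80711

80711


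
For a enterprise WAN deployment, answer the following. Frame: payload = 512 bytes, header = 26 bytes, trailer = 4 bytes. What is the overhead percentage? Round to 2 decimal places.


Given: payload = 512 B, header = 26 B, trailer = 4 B
Overhead bytes = header + trailer = 26 + 4 = 30
Total frame = payload + overhead = 512 + 30 = 542
Overhead % = 30 / 542 * 100 = 5.5351% -> 5.54% (2 dp)

5.54


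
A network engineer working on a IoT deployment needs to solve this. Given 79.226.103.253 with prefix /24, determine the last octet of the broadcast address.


Given: IP = 79.226.103.253, prefix = /24
Host bits = 32 - 24 = 8
Network last octet = 253 AND mask = 0
Host part size = 2^8 - 1 = 255
Broadcast last octet = 0 OR 255 = 255

255


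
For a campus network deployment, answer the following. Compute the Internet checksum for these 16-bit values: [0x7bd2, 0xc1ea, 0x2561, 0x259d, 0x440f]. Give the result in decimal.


Given words: [0x7bd2, 0xc1ea, 0x2561, 0x259d, 0x440f]
Step 1: Sum all words
Raw sum = 31698 + 49642 + 9569 + 9629 + 17423 = 117961
Step 2: Fold carry: (52425 + 1) = 52426
One's complement = ~52426 & 0xFFFF = 13109

13109


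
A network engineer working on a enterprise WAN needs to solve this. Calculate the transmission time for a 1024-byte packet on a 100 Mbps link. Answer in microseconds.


Given: packet = 1024 bytes, bandwidth = 100 Mbps
Packet in bits = 1024 * 8 = 8192 bits
Bandwidth = 100 * 10^6 = 100000000 bps
Time = 8192 / 100000000 seconds
Time in us = 8192 * 10^6 / 100000000 = 81.92

81.92


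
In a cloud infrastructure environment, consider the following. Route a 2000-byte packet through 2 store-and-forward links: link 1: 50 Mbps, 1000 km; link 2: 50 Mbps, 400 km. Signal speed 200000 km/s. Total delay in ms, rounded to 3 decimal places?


Packet = 2000 bytes = 16000 bits. Store-and-forward: sum (t_trans + t_prop) per link.
Link 1: t_trans = 16000/(50*10^6) s = 0.3200 ms; t_prop = 1000/200000 s = 5.0000 ms; subtotal = 5.3200 ms
Link 2: t_trans = 16000/(50*10^6) s = 0.3200 ms; t_prop = 400/200000 s = 2.0000 ms; subtotal = 2.3200 ms
End-to-end = 5.3200 + 2.3200 = 7.6400 ms -> 7.640 ms (3 dp)

7.640


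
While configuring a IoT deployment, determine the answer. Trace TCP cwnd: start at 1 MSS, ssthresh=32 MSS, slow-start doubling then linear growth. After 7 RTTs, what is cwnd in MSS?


RTT 0: cwnd = 1 MSS (initial)
RTT 1: cwnd = 2 MSS (slow start, doubled)
RTT 2: cwnd = 4 MSS (slow start, doubled)
RTT 3: cwnd = 8 MSS (slow start, doubled)
RTT 4: cwnd = 16 MSS (slow start, doubled)
RTT 5: cwnd = 32 MSS (slow start, doubled)
RTT 6: cwnd = 33 MSS (congestion avoidance, +1)
RTT 7: cwnd = 34 MSS (congestion avoidance, +1)

34


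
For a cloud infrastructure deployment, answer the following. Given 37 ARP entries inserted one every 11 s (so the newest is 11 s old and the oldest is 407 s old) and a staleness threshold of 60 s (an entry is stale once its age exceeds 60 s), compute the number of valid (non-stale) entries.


Ages are k * 407/37 s for k = 1..37 (spacing = 11.0000 s).
Entry k is valid iff k * 407/37 <= 60 iff k <= 37 * 60 / 407 = 5.4545
n_valid = floor(5.4545) = 5
(n_stale = 37 - 5 = 32)

5


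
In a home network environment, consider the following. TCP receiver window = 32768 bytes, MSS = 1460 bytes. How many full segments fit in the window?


Given: RWND = 32768 bytes, MSS = 1460 bytes
Full segments = floor(RWND / MSS)
Full segments = floor(32768 / 1460)
Full segments = floor(22.4438) = 22

22


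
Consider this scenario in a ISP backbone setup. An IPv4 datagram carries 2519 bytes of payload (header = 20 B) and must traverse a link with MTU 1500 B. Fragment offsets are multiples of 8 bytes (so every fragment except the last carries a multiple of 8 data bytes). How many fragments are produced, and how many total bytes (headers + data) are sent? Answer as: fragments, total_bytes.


Max data per non-final fragment = floor((MTU - header)/8)*8 = floor((1500 - 20)/8)*8 = floor(1480/8)*8 = 1480 B
Final fragment needs no 8-byte alignment: it can carry up to MTU - header = 1480 B
Non-final fragments needed = ceil((payload - 1480) / 1480) = ceil(1039/1480) = ceil(0.7020) = 1
Number of fragments = 1 + 1 = 2
Fragment sizes (data): 1 * 1480 B + 1039 B (last, 1039 <= 1480 OK)
Total bytes sent = payload + n_frags * header = 2519 + 2*20 = 2519 + 40 = 2559 B

2, 2559


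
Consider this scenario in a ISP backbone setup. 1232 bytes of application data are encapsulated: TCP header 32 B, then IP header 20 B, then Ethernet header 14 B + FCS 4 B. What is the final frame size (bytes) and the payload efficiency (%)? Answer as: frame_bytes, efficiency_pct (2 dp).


TCP segment = 1232 + 32 = 1264 B
IP packet = 1264 + 20 = 1284 B
Ethernet frame = 1284 + 14 + 4 = 1302 B
Efficiency = app / frame = 1232 / 1302 = 0.946237 = 94.6237% -> 94.62% (2 dp)

1302, 94.62


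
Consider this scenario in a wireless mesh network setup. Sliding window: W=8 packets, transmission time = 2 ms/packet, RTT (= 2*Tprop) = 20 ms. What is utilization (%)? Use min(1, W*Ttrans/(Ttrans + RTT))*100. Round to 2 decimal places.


Given: W = 8, Ttrans = 2 ms, RTT = 20 ms (= 2 * Tprop, Tprop = 10 ms)
Cycle time = Ttrans + RTT = 2 + 20 = 22 ms (first packet sent until its ACK returns)
W * Ttrans = 8 * 2 = 16 ms of sending per cycle
W * Ttrans / (Ttrans + RTT) = 16 / 22 = 0.727273
U = min(1, 0.727273) = 0.727273
U% = 72.73%

72.73


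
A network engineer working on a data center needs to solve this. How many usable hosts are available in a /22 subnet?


Given: subnet mask /22
Host bits = 32 - 22 = 10
Total addresses = 2^10 = 1024
Usable hosts = 1024 - 2 (network + broadcast) = 1022

1022


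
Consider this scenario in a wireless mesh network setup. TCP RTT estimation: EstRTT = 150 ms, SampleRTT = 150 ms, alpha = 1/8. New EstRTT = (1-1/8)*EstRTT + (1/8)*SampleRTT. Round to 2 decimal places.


Given: EstRTT = 150 ms, SampleRTT = 150 ms, alpha = 1/8
New EstRTT = (1 - alpha) * EstRTT + alpha * SampleRTT
(7/8) * 150 = 131.25
(1/8) * 150 = 18.75
New EstRTT = 131.25 + 18.75 = 150 ms -> 150.00 ms (2 dp)

150.00


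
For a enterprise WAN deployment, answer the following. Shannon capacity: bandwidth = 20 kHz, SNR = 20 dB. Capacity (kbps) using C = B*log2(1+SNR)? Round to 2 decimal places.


Given: B = 20 kHz, SNR = 20 dB
SNR linear = 10^(20/10) = 100
1 + SNR = 101
log2(101) = 6.6582114828
C = 20 * 1000 * 6.6582114828 = 133164.2297 bps
C = 133.164230 kbps -> 133.16 kbps (2 dp)

133.16


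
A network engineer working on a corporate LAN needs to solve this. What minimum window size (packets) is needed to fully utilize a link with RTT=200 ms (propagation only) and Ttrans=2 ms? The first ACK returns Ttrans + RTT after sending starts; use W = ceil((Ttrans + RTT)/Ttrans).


Given: Ttrans = 2 ms, RTT = 200 ms (= 2 * Tprop, Tprop = 100 ms)
Time until first ACK returns = Ttrans + RTT = 2 + 200 = 202 ms
Need W * Ttrans >= Ttrans + RTT  ->  W >= (Ttrans + RTT) / Ttrans
(Ttrans + RTT) / Ttrans = 202 / 2 = 101
W_min = ceil(101) = 101

101


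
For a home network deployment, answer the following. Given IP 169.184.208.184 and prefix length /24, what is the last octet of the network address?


Given: IP = 169.184.208.184, prefix = /24
Subnet mask = 255.255.255.0
Last octet of IP: 184
Last octet of mask: 0
Network last octet = 184 AND 0 = 0

0


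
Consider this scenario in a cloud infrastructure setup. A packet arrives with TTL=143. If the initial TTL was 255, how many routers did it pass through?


Given: initial TTL = 255, received TTL = 143
Hops = initial TTL - received TTL
Hops = 255 - 143 = 112

112


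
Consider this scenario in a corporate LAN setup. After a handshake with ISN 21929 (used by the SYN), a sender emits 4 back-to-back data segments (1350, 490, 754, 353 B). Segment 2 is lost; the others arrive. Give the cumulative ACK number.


SYN uses sequence number 21929; first data byte = ISN + 1 = 21930.
Segment 1: SEQ = 21930, len = 1350 B, covers [21930, 23279]
Segment 2: SEQ = 23280, len = 490 B, covers [23280, 23769] [LOST]
Segment 3: SEQ = 23770, len = 754 B, covers [23770, 24523]
Segment 4: SEQ = 24524, len = 353 B, covers [24524, 24876]
In-order data received: bytes [21930, 23279] (segments 1..1).
Segment 2 missing -> gap begins at byte 23280; later segments buffered out of order.
Cumulative ACK = next expected in-order byte = 21930 + 1350 = 23280

23280


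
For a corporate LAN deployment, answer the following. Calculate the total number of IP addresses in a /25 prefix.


Given: CIDR prefix /25
Host bits = 32 - 25 = 7
Total addresses = 2^7 = 128

128


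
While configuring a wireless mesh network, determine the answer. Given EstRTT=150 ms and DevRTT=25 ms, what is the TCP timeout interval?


Given: EstRTT = 150 ms, DevRTT = 25 ms
Timeout = EstRTT + 4 * DevRTT
4 * DevRTT = 4 * 25 = 100
Timeout = 150 + 100 = 250 ms

250


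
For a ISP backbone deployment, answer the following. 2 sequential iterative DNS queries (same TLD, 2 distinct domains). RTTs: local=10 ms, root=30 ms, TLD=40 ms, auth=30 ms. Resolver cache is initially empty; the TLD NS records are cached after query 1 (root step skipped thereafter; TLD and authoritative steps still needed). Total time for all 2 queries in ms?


Lookup 1 (cold cache): local + root + TLD + auth = 10 + 30 + 40 + 30 = 110 ms
Lookups 2..2 (TLD NS cached -> skip root; new domain -> still ask TLD and auth): local + TLD + auth = 10 + 40 + 30 = 80 ms each
Remaining 1 lookups: 1 * 80 = 80 ms
Total = 110 + 80 = 190 ms

190


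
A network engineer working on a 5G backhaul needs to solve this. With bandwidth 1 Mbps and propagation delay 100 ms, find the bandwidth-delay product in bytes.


Given: bandwidth = 1 Mbps, delay = 100 ms
BDP in bits = 1 * 10^6 * 100 / 1000
BDP in bits = 100000
BDP in bytes = 100000 / 8 = 12500

12500


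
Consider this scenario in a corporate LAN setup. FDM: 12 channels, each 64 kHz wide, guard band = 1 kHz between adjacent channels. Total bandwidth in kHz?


Given: 12 channels, 64 kHz each, guard = 1 kHz
Channel bandwidth = 12 * 64 = 768 kHz
Guard bands = 11 gaps * 1 kHz = 11 kHz
Total = 768 + 11 = 779 kHz

779


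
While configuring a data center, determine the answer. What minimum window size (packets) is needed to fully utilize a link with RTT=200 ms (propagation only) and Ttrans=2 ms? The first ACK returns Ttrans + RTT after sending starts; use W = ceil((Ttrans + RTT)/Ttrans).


Given: Ttrans = 2 ms, RTT = 200 ms (= 2 * Tprop, Tprop = 100 ms)
Time until first ACK returns = Ttrans + RTT = 2 + 200 = 202 ms
Need W * Ttrans >= Ttrans + RTT  ->  W >= (Ttrans + RTT) / Ttrans
(Ttrans + RTT) / Ttrans = 202 / 2 = 101
W_min = ceil(101) = 101

101


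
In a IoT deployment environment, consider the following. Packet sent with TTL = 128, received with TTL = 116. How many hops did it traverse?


Given: initial TTL = 128, received TTL = 116
Hops = initial TTL - received TTL
Hops = 128 - 116 = 12

12


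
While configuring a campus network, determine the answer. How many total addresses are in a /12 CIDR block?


Given: CIDR prefix /12
Host bits = 32 - 12 = 20
Total addresses = 2^20 = 1048576

1048576


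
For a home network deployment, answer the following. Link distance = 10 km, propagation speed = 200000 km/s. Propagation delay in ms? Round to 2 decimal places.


Given: distance = 10 km, speed = 200000 km/s
Delay = distance / speed = 10 / 200000 seconds
Delay in ms = 10 * 1000 / 200000
Delay = 0.0500 ms
Rounded to 2 dp = 0.05 ms

0.05


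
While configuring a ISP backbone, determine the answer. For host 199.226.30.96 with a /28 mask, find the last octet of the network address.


Given: IP = 199.226.30.96, prefix = /28
Subnet mask = 255.255.255.240
Last octet of IP: 96
Last octet of mask: 240
Network last octet = 96 AND 240 = 96

96


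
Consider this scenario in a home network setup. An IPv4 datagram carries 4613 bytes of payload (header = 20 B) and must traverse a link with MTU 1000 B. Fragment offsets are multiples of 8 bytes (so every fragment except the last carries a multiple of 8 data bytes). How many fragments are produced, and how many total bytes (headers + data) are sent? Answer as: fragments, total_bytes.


Max data per non-final fragment = floor((MTU - header)/8)*8 = floor((1000 - 20)/8)*8 = floor(980/8)*8 = 976 B
Final fragment needs no 8-byte alignment: it can carry up to MTU - header = 980 B
Non-final fragments needed = ceil((payload - 980) / 976) = ceil(3633/976) = ceil(3.7223) = 4
Number of fragments = 4 + 1 = 5
Fragment sizes (data): 4 * 976 B + 709 B (last, 709 <= 980 OK)
Total bytes sent = payload + n_frags * header = 4613 + 5*20 = 4613 + 100 = 4713 B

5, 4713


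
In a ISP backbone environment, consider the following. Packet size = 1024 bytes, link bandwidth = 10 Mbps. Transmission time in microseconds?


Given: packet = 1024 bytes, bandwidth = 10 Mbps
Packet in bits = 1024 * 8 = 8192 bits
Bandwidth = 10 * 10^6 = 10000000 bps
Time = 8192 / 10000000 seconds
Time in us = 8192 * 10^6 / 10000000 = 819.2

819.2


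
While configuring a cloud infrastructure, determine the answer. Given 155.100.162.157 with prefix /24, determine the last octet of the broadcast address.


Given: IP = 155.100.162.157, prefix = /24
Host bits = 32 - 24 = 8
Network last octet = 157 AND mask = 0
Host part size = 2^8 - 1 = 255
Broadcast last octet = 0 OR 255 = 255

255


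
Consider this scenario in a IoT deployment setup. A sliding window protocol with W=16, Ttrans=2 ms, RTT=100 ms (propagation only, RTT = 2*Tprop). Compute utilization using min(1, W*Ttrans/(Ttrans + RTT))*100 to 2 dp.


Given: W = 16, Ttrans = 2 ms, RTT = 100 ms (= 2 * Tprop, Tprop = 50 ms)
Cycle time = Ttrans + RTT = 2 + 100 = 102 ms (first packet sent until its ACK returns)
W * Ttrans = 16 * 2 = 32 ms of sending per cycle
W * Ttrans / (Ttrans + RTT) = 32 / 102 = 0.313725
U = min(1, 0.313725) = 0.313725
U% = 31.37%

31.37


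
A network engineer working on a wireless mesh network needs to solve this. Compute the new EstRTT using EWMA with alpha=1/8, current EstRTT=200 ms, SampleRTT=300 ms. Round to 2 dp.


Given: EstRTT = 200 ms, SampleRTT = 300 ms, alpha = 1/8
New EstRTT = (1 - alpha) * EstRTT + alpha * SampleRTT
(7/8) * 200 = 175
(1/8) * 300 = 37.5
New EstRTT = 175 + 37.5 = 212.5 ms -> 212.50 ms (2 dp)

212.50


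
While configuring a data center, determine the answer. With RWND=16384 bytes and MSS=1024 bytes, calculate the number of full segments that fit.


Given: RWND = 16384 bytes, MSS = 1024 bytes
Full segments = floor(RWND / MSS)
Full segments = floor(16384 / 1024)
Full segments = floor(16.0) = 16

16


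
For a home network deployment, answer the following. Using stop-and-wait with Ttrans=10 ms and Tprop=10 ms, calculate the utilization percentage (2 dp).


Given: Ttrans = 10 ms, Tprop = 10 ms
RTT = 2 * Tprop = 2 * 10 = 20 ms
U = Ttrans / (Ttrans + RTT)
U = 10 / (10 + 20)
U = 10 / 30 = 0.333333
U% = 33.33%

33.33


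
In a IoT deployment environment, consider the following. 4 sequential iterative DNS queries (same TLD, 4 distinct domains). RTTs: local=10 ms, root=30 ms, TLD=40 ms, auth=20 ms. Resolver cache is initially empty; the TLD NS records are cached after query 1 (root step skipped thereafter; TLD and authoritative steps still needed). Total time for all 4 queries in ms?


Lookup 1 (cold cache): local + root + TLD + auth = 10 + 30 + 40 + 20 = 100 ms
Lookups 2..4 (TLD NS cached -> skip root; new domain -> still ask TLD and auth): local + TLD + auth = 10 + 40 + 20 = 70 ms each
Remaining 3 lookups: 3 * 70 = 210 ms
Total = 100 + 210 = 310 ms

310


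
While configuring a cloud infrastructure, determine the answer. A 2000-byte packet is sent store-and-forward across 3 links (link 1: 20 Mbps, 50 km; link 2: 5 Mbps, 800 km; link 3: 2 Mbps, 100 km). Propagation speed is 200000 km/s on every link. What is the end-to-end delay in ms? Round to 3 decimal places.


Packet = 2000 bytes = 16000 bits. Store-and-forward: sum (t_trans + t_prop) per link.
Link 1: t_trans = 16000/(20*10^6) s = 0.8000 ms; t_prop = 50/200000 s = 0.2500 ms; subtotal = 1.0500 ms
Link 2: t_trans = 16000/(5*10^6) s = 3.2000 ms; t_prop = 800/200000 s = 4.0000 ms; subtotal = 7.2000 ms
Link 3: t_trans = 16000/(2*10^6) s = 8.0000 ms; t_prop = 100/200000 s = 0.5000 ms; subtotal = 8.5000 ms
End-to-end = 1.0500 + 7.2000 + 8.5000 = 16.7500 ms -> 16.750 ms (3 dp)

16.750


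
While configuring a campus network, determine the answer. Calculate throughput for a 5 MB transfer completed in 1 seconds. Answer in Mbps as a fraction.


Given: file = 5 MB, time = 1 s
File in Mb = 5 * 8 = 40 Mb
Throughput = 40 / 1 Mbps
Throughput = 40 Mbps

40


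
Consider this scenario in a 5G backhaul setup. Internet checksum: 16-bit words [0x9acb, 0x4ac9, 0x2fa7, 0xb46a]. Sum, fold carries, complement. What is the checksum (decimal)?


Given words: [0x9acb, 0x4ac9, 0x2fa7, 0xb46a]
Step 1: Sum all words
Raw sum = 39627 + 19145 + 12199 + 46186 = 117157
Step 2: Fold carry: (51621 + 1) = 51622
One's complement = ~51622 & 0xFFFF = 13913

13913


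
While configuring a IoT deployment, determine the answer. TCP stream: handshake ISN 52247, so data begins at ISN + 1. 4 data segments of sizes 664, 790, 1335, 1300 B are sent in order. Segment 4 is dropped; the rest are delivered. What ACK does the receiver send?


SYN uses sequence number 52247; first data byte = ISN + 1 = 52248.
Segment 1: SEQ = 52248, len = 664 B, covers [52248, 52911]
Segment 2: SEQ = 52912, len = 790 B, covers [52912, 53701]
Segment 3: SEQ = 53702, len = 1335 B, covers [53702, 55036]
Segment 4: SEQ = 55037, len = 1300 B, covers [55037, 56336] [LOST]
In-order data received: bytes [52248, 55036] (segments 1..3).
Segment 4 missing -> gap begins at byte 55037.
Cumulative ACK = next expected in-order byte = 52248 + 664 + 790 + 1335 = 55037

55037


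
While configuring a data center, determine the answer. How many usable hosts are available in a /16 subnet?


Given: subnet mask /16
Host bits = 32 - 16 = 16
Total addresses = 2^16 = 65536
Usable hosts = 65536 - 2 (network + broadcast) = 65534

65534


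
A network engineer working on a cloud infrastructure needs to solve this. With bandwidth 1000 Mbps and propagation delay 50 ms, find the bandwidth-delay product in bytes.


Given: bandwidth = 1000 Mbps, delay = 50 ms
BDP in bits = 1000 * 10^6 * 50 / 1000
BDP in bits = 50000000
BDP in bytes = 50000000 / 8 = 6250000

6250000


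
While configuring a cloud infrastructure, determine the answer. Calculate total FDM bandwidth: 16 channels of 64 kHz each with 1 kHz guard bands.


Given: 16 channels, 64 kHz each, guard = 1 kHz
Channel bandwidth = 16 * 64 = 1024 kHz
Guard bands = 15 gaps * 1 kHz = 15 kHz
Total = 1024 + 15 = 1039 kHz

1039


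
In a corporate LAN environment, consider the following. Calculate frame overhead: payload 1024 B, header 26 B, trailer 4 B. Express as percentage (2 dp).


Given: payload = 1024 B, header = 26 B, trailer = 4 B
Overhead bytes = header + trailer = 26 + 4 = 30
Total frame = payload + overhead = 1024 + 30 = 1054
Overhead % = 30 / 1054 * 100 = 2.8463% -> 2.85% (2 dp)

2.85


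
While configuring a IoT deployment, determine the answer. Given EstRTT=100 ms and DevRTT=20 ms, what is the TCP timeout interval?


Given: EstRTT = 100 ms, DevRTT = 20 ms
Timeout = EstRTT + 4 * DevRTT
4 * DevRTT = 4 * 20 = 80
Timeout = 100 + 80 = 180 ms

180


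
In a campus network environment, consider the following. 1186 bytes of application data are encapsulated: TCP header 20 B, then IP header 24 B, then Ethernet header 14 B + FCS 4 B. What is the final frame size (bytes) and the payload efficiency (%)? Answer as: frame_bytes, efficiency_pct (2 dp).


TCP segment = 1186 + 20 = 1206 B
IP packet = 1206 + 24 = 1230 B
Ethernet frame = 1230 + 14 + 4 = 1248 B
Efficiency = app / frame = 1186 / 1248 = 0.950321 = 95.0321% -> 95.03% (2 dp)

1248, 95.03


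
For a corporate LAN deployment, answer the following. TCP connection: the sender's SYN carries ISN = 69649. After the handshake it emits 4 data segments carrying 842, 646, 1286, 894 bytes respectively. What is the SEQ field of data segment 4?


The SYN occupies sequence number ISN = 69649, so the first data byte is ISN + 1 = 69650.
SEQ of data segment i = (ISN + 1) + sum of payload sizes of segments 1..i-1.
Segment 1: SEQ = 69650, payload = 842 bytes
Segment 2: SEQ = 70492, payload = 646 bytes
Segment 3: SEQ = 71138, payload = 1286 bytes
Segment 4: SEQ = 72424, payload = 894 bytes
SEQ of segment 4 = 69650 + 842 + 646 + 1286 = 72424

72424


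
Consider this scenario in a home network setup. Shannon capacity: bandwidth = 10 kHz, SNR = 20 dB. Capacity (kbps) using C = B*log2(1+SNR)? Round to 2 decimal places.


Given: B = 10 kHz, SNR = 20 dB
SNR linear = 10^(20/10) = 100
1 + SNR = 101
log2(101) = 6.6582114828
C = 10 * 1000 * 6.6582114828 = 66582.1148 bps
C = 66.582115 kbps -> 66.58 kbps (2 dp)

66.58


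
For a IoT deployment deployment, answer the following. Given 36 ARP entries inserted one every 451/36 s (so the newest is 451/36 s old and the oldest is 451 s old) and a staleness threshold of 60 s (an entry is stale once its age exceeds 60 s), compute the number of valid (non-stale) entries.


Ages are k * 451/36 s for k = 1..36 (spacing = 12.5278 s).
Entry k is valid iff k * 451/36 <= 60 iff k <= 36 * 60 / 451 = 4.7894
n_valid = floor(4.7894) = 4
(n_stale = 36 - 4 = 32)

4


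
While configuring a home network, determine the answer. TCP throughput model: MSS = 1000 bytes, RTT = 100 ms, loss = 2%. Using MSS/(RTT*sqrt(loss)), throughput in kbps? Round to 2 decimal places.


Given: MSS = 1000 bytes, RTT = 100 ms, loss = 2%
RTT in seconds = 100 / 1000 = 0.1
Loss rate = 2% = 0.02
sqrt(loss) = sqrt(0.02) = 0.141421356237
Throughput (bytes/s) = 1000 / (0.1 * 0.141421356237) = 70710.6781
Throughput (kbps) = 70710.6781 * 8 / 1000 = 565.685425 -> 565.69 kbps (2 dp)

565.69


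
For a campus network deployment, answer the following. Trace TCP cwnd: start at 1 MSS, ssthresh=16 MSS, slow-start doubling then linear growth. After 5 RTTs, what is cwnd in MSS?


RTT 0: cwnd = 1 MSS (initial)
RTT 1: cwnd = 2 MSS (slow start, doubled)
RTT 2: cwnd = 4 MSS (slow start, doubled)
RTT 3: cwnd = 8 MSS (slow start, doubled)
RTT 4: cwnd = 16 MSS (slow start, doubled)
RTT 5: cwnd = 17 MSS (congestion avoidance, +1)

17


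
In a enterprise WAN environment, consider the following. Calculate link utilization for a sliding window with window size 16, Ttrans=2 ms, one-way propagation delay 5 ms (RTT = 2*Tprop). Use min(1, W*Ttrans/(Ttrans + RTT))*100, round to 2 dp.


Given: W = 16, Ttrans = 2 ms, RTT = 10 ms (= 2 * Tprop, Tprop = 5 ms)
Cycle time = Ttrans + RTT = 2 + 10 = 12 ms (first packet sent until its ACK returns)
W * Ttrans = 16 * 2 = 32 ms of sending per cycle
W * Ttrans / (Ttrans + RTT) = 32 / 12 = 2.666667
U = min(1, 2.666667) = 1.000000
U% = 100.00%

100.00


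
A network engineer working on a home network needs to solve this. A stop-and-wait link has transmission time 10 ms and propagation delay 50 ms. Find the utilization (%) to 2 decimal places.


Given: Ttrans = 10 ms, Tprop = 50 ms
RTT = 2 * Tprop = 2 * 50 = 100 ms
U = Ttrans / (Ttrans + RTT)
U = 10 / (10 + 100)
U = 10 / 110 = 0.090909
U% = 9.09%

9.09


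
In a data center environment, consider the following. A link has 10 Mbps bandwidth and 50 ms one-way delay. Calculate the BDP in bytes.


Given: bandwidth = 10 Mbps, delay = 50 ms
BDP in bits = 10 * 10^6 * 50 / 1000
BDP in bits = 500000
BDP in bytes = 500000 / 8 = 62500

62500


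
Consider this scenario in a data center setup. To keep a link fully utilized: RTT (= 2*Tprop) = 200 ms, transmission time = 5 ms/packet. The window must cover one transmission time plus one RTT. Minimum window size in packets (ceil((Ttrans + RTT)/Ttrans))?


Given: Ttrans = 5 ms, RTT = 200 ms (= 2 * Tprop, Tprop = 100 ms)
Time until first ACK returns = Ttrans + RTT = 5 + 200 = 205 ms
Need W * Ttrans >= Ttrans + RTT  ->  W >= (Ttrans + RTT) / Ttrans
(Ttrans + RTT) / Ttrans = 205 / 5 = 41
W_min = ceil(41) = 41

41


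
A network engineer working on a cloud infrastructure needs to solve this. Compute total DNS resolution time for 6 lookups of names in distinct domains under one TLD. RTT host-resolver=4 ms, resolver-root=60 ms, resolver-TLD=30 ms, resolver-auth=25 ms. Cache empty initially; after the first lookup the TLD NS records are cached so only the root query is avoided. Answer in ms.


Lookup 1 (cold cache): local + root + TLD + auth = 4 + 60 + 30 + 25 = 119 ms
Lookups 2..6 (TLD NS cached -> skip root; new domain -> still ask TLD and auth): local + TLD + auth = 4 + 30 + 25 = 59 ms each
Remaining 5 lookups: 5 * 59 = 295 ms
Total = 119 + 295 = 414 ms

414


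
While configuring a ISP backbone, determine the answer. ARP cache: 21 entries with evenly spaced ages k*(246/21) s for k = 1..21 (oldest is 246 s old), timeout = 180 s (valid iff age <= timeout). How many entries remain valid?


Ages are k * 246/21 s for k = 1..21 (spacing = 11.7143 s).
Entry k is valid iff k * 246/21 <= 180 iff k <= 21 * 180 / 246 = 15.3659
n_valid = floor(15.3659) = 15
(n_stale = 21 - 15 = 6)

15


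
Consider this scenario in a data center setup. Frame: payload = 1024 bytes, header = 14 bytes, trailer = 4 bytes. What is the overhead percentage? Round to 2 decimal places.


Given: payload = 1024 B, header = 14 B, trailer = 4 B
Overhead bytes = header + trailer = 14 + 4 = 18
Total frame = payload + overhead = 1024 + 18 = 1042
Overhead % = 18 / 1042 * 100 = 1.7274% -> 1.73% (2 dp)

1.73


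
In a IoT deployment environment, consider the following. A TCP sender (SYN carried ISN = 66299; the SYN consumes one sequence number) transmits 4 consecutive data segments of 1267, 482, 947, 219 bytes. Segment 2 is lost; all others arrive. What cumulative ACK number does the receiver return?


SYN uses sequence number 66299; first data byte = ISN + 1 = 66300.
Segment 1: SEQ = 66300, len = 1267 B, covers [66300, 67566]
Segment 2: SEQ = 67567, len = 482 B, covers [67567, 68048] [LOST]
Segment 3: SEQ = 68049, len = 947 B, covers [68049, 68995]
Segment 4: SEQ = 68996, len = 219 B, covers [68996, 69214]
In-order data received: bytes [66300, 67566] (segments 1..1).
Segment 2 missing -> gap begins at byte 67567; later segments buffered out of order.
Cumulative ACK = next expected in-order byte = 66300 + 1267 = 67567

67567


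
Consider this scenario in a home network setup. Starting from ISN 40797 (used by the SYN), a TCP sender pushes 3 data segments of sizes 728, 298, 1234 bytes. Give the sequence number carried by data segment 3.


The SYN occupies sequence number ISN = 40797, so the first data byte is ISN + 1 = 40798.
SEQ of data segment i = (ISN + 1) + sum of payload sizes of segments 1..i-1.
Segment 1: SEQ = 40798, payload = 728 bytes
Segment 2: SEQ = 41526, payload = 298 bytes
Segment 3: SEQ = 41824, payload = 1234 bytes
SEQ of segment 3 = 40798 + 728 + 298 = 41824

41824


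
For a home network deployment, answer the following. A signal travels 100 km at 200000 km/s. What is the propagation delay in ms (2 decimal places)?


Given: distance = 100 km, speed = 200000 km/s
Delay = distance / speed = 100 / 200000 seconds
Delay in ms = 100 * 1000 / 200000
Delay = 0.5000 ms
Rounded to 2 dp = 0.50 ms

0.50


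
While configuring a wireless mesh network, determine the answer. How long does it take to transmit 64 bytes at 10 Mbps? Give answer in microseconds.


Given: packet = 64 bytes, bandwidth = 10 Mbps
Packet in bits = 64 * 8 = 512 bits
Bandwidth = 10 * 10^6 = 10000000 bps
Time = 512 / 10000000 seconds
Time in us = 512 * 10^6 / 10000000 = 51.2

51.2


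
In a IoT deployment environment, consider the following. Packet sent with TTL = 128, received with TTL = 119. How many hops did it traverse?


Given: initial TTL = 128, received TTL = 119
Hops = initial TTL - received TTL
Hops = 128 - 119 = 9

9


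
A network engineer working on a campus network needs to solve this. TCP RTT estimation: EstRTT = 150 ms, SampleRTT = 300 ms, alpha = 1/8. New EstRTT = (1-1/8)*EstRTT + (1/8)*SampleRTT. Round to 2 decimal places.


Given: EstRTT = 150 ms, SampleRTT = 300 ms, alpha = 1/8
New EstRTT = (1 - alpha) * EstRTT + alpha * SampleRTT
(7/8) * 150 = 131.25
(1/8) * 300 = 37.5
New EstRTT = 131.25 + 37.5 = 168.75 ms -> 168.75 ms (2 dp)

168.75


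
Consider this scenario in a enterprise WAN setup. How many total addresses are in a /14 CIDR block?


Given: CIDR prefix /14
Host bits = 32 - 14 = 18
Total addresses = 2^18 = 262144

262144


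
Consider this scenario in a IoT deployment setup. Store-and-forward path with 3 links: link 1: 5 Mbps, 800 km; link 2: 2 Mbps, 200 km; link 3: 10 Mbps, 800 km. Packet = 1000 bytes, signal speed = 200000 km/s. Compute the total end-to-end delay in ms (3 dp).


Packet = 1000 bytes = 8000 bits. Store-and-forward: sum (t_trans + t_prop) per link.
Link 1: t_trans = 8000/(5*10^6) s = 1.6000 ms; t_prop = 800/200000 s = 4.0000 ms; subtotal = 5.6000 ms
Link 2: t_trans = 8000/(2*10^6) s = 4.0000 ms; t_prop = 200/200000 s = 1.0000 ms; subtotal = 5.0000 ms
Link 3: t_trans = 8000/(10*10^6) s = 0.8000 ms; t_prop = 800/200000 s = 4.0000 ms; subtotal = 4.8000 ms
End-to-end = 5.6000 + 5.0000 + 4.8000 = 15.4000 ms -> 15.400 ms (3 dp)

15.400


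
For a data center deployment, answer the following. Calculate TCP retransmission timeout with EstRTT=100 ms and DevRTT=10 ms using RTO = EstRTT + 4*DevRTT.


Given: EstRTT = 100 ms, DevRTT = 10 ms
Timeout = EstRTT + 4 * DevRTT
4 * DevRTT = 4 * 10 = 40
Timeout = 100 + 40 = 140 ms

140


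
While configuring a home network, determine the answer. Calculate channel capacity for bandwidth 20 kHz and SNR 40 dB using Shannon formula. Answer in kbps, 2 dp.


Given: B = 20 kHz, SNR = 40 dB
SNR linear = 10^(40/10) = 10000
1 + SNR = 10001
log2(10001) = 13.2878566418
C = 20 * 1000 * 13.2878566418 = 265757.1328 bps
C = 265.757133 kbps -> 265.76 kbps (2 dp)

265.76


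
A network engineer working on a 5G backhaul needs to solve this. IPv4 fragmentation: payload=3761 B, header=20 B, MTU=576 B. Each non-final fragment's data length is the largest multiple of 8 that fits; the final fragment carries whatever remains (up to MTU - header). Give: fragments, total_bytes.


Max data per non-final fragment = floor((MTU - header)/8)*8 = floor((576 - 20)/8)*8 = floor(556/8)*8 = 552 B
Final fragment needs no 8-byte alignment: it can carry up to MTU - header = 556 B
Non-final fragments needed = ceil((payload - 556) / 552) = ceil(3205/552) = ceil(5.8062) = 6
Number of fragments = 6 + 1 = 7
Fragment sizes (data): 6 * 552 B + 449 B (last, 449 <= 556 OK)
Total bytes sent = payload + n_frags * header = 3761 + 7*20 = 3761 + 140 = 3901 B

7, 3901


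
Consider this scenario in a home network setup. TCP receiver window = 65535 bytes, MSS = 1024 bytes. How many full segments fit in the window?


Given: RWND = 65535 bytes, MSS = 1024 bytes
Full segments = floor(RWND / MSS)
Full segments = floor(65535 / 1024)
Full segments = floor(63.999) = 63

63


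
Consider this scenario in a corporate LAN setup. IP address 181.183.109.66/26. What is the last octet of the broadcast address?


Given: IP = 181.183.109.66, prefix = /26
Host bits = 32 - 26 = 6
Network last octet = 66 AND mask = 64
Host part size = 2^6 - 1 = 63
Broadcast last octet = 64 OR 63 = 127

127


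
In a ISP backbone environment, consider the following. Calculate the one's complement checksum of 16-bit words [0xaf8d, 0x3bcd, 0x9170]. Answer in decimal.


Given words: [0xaf8d, 0x3bcd, 0x9170]
Step 1: Sum all words
Raw sum = 44941 + 15309 + 37232 = 97482
Step 2: Fold carry: (31946 + 1) = 31947
One's complement = ~31947 & 0xFFFF = 33588

33588


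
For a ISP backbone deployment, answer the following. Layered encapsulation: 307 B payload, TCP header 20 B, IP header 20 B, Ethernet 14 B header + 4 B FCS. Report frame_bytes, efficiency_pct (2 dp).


TCP segment = 307 + 20 = 327 B
IP packet = 327 + 20 = 347 B
Ethernet frame = 347 + 14 + 4 = 365 B
Efficiency = app / frame = 307 / 365 = 0.841096 = 84.1096% -> 84.11% (2 dp)

365, 84.11


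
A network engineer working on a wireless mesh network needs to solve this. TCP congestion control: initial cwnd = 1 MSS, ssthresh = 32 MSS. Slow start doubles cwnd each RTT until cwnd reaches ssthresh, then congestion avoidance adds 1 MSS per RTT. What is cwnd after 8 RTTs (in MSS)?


RTT 0: cwnd = 1 MSS (initial)
RTT 1: cwnd = 2 MSS (slow start, doubled)
RTT 2: cwnd = 4 MSS (slow start, doubled)
RTT 3: cwnd = 8 MSS (slow start, doubled)
RTT 4: cwnd = 16 MSS (slow start, doubled)
RTT 5: cwnd = 32 MSS (slow start, doubled)
RTT 6: cwnd = 33 MSS (congestion avoidance, +1)
RTT 7: cwnd = 34 MSS (congestion avoidance, +1)
RTT 8: cwnd = 35 MSS (congestion avoidance, +1)

35


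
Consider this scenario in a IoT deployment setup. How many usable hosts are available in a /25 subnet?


Given: subnet mask /25
Host bits = 32 - 25 = 7
Total addresses = 2^7 = 128
Usable hosts = 128 - 2 (network + broadcast) = 126

126


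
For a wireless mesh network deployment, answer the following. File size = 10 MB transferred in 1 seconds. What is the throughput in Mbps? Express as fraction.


Given: file = 10 MB, time = 1 s
File in Mb = 10 * 8 = 80 Mb
Throughput = 80 / 1 Mbps
Throughput = 80 Mbps

80


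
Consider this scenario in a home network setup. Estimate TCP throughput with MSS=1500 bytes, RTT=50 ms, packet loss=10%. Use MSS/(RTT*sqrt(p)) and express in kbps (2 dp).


Given: MSS = 1500 bytes, RTT = 50 ms, loss = 10%
RTT in seconds = 50 / 1000 = 0.05
Loss rate = 10% = 0.1
sqrt(loss) = sqrt(0.1) = 0.316227766017
Throughput (bytes/s) = 1500 / (0.05 * 0.316227766017) = 94868.3298
Throughput (kbps) = 94868.3298 * 8 / 1000 = 758.946638 -> 758.95 kbps (2 dp)

758.95


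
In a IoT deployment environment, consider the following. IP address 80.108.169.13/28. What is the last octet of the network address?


Given: IP = 80.108.169.13, prefix = /28
Subnet mask = 255.255.255.240
Last octet of IP: 13
Last octet of mask: 240
Network last octet = 13 AND 240 = 0

0


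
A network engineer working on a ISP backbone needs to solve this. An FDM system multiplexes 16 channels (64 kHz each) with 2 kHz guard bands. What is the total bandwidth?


Given: 16 channels, 64 kHz each, guard = 2 kHz
Channel bandwidth = 16 * 64 = 1024 kHz
Guard bands = 15 gaps * 2 kHz = 30 kHz
Total = 1024 + 30 = 1054 kHz

1054


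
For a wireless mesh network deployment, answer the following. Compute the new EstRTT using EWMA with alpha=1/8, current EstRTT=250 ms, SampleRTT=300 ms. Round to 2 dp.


Given: EstRTT = 250 ms, SampleRTT = 300 ms, alpha = 1/8
New EstRTT = (1 - alpha) * EstRTT + alpha * SampleRTT
(7/8) * 250 = 218.75
(1/8) * 300 = 37.5
New EstRTT = 218.75 + 37.5 = 256.25 ms -> 256.25 ms (2 dp)

256.25


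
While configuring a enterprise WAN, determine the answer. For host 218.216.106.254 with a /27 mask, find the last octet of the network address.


Given: IP = 218.216.106.254, prefix = /27
Subnet mask = 255.255.255.224
Last octet of IP: 254
Last octet of mask: 224
Network last octet = 254 AND 224 = 224

224


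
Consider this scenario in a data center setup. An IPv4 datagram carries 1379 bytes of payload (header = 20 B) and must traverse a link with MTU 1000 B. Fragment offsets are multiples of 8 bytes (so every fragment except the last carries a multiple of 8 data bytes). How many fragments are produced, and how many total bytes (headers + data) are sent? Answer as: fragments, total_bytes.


Max data per non-final fragment = floor((MTU - header)/8)*8 = floor((1000 - 20)/8)*8 = floor(980/8)*8 = 976 B
Final fragment needs no 8-byte alignment: it can carry up to MTU - header = 980 B
Non-final fragments needed = ceil((payload - 980) / 976) = ceil(399/976) = ceil(0.4088) = 1
Number of fragments = 1 + 1 = 2
Fragment sizes (data): 1 * 976 B + 403 B (last, 403 <= 980 OK)
Total bytes sent = payload + n_frags * header = 1379 + 2*20 = 1379 + 40 = 1419 B

2, 1419


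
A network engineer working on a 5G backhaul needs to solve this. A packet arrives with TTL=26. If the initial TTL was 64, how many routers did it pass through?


Given: initial TTL = 64, received TTL = 26
Hops = initial TTL - received TTL
Hops = 64 - 26 = 38

38


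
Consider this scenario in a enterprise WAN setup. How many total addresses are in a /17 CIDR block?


Given: CIDR prefix /17
Host bits = 32 - 17 = 15
Total addresses = 2^15 = 32768

32768


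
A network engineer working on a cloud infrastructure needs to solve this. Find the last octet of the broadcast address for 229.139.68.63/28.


Given: IP = 229.139.68.63, prefix = /28
Host bits = 32 - 28 = 4
Network last octet = 63 AND mask = 48
Host part size = 2^4 - 1 = 15
Broadcast last octet = 48 OR 15 = 63

63


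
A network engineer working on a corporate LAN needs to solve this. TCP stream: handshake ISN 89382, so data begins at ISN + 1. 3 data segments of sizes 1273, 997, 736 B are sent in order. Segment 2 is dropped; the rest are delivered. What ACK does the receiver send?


SYN uses sequence number 89382; first data byte = ISN + 1 = 89383.
Segment 1: SEQ = 89383, len = 1273 B, covers [89383, 90655]
Segment 2: SEQ = 90656, len = 997 B, covers [90656, 91652] [LOST]
Segment 3: SEQ = 91653, len = 736 B, covers [91653, 92388]
In-order data received: bytes [89383, 90655] (segments 1..1).
Segment 2 missing -> gap begins at byte 90656; later segments buffered out of order.
Cumulative ACK = next expected in-order byte = 89383 + 1273 = 90656

90656
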